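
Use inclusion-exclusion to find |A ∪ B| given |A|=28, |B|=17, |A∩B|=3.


|A ∪ B| = |A| + |B| - |A ∩ B|
= 28 + 17 - 3
= 42

|A ∪ B| = 42


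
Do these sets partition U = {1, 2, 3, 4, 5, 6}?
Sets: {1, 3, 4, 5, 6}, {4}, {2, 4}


A partition requires: (1) non-empty parts, (2) pairwise disjoint, (3) union = U
Parts: {1, 3, 4, 5, 6}, {4}, {2, 4}
Union of parts: {1, 2, 3, 4, 5, 6}
U = {1, 2, 3, 4, 5, 6}
All non-empty? True
Pairwise disjoint? False
Covers U? True

No, not a valid partition


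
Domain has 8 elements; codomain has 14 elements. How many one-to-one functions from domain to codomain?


An injection sends each of |A| = 8 inputs to a distinct output in B.
# injections = |B|·(|B|-1)·…·(|B|-|A|+1) = 14! / (14 - 8)!
= 14 × 13 × 12 × 11 × 10 × 9 × 8 × 7
= 121080960

Number of injections = 121080960


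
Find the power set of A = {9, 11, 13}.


|A| = 3, so |P(A)| = 2^3 = 8
Enumerate subsets by cardinality (0 to 3):
∅, {9}, {11}, {13}, {9, 11}, {9, 13}, {11, 13}, {9, 11, 13}

P(A) has 8 subsets: ∅, {9}, {11}, {13}, {9, 11}, {9, 13}, {11, 13}, {9, 11, 13}


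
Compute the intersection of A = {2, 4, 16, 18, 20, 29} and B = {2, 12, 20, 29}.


A ∩ B = elements in both A and B
A = {2, 4, 16, 18, 20, 29}
B = {2, 12, 20, 29}
A ∩ B = {2, 20, 29}

A ∩ B = {2, 20, 29}


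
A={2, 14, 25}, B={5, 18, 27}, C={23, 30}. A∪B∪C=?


A ∪ B = {2, 5, 14, 18, 25, 27}
(A ∪ B) ∪ C = {2, 5, 14, 18, 23, 25, 27, 30}

A ∪ B ∪ C = {2, 5, 14, 18, 23, 25, 27, 30}


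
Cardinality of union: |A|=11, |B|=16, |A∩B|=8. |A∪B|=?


|A ∪ B| = |A| + |B| - |A ∩ B|
= 11 + 16 - 8
= 19

|A ∪ B| = 19


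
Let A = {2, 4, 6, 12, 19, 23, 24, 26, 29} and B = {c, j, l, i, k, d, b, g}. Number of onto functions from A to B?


n = |A| = 9, k = |B| = 8. Surjections via inclusion-exclusion:
S(n,k) = Σ(-1)^i × C(k,i) × (k-i)^n, i=0 to k
i=0: (-1)^0×C(8,0)×8^9 = 134217728
i=1: (-1)^1×C(8,1)×7^9 = -322828856
i=2: (-1)^2×C(8,2)×6^9 = 282175488
i=3: (-1)^3×C(8,3)×5^9 = -109375000
i=4: (-1)^4×C(8,4)×4^9 = 18350080
i=5: (-1)^5×C(8,5)×3^9 = -1102248
i=6: (-1)^6×C(8,6)×2^9 = 14336
i=7: (-1)^7×C(8,7)×1^9 = -8
i=8: (-1)^8×C(8,8)×0^9 = 0
Total = 1451520

Number of surjections = 1451520


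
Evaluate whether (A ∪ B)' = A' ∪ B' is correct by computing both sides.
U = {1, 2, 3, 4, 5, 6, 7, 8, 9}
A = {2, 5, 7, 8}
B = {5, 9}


LHS: A ∪ B = {2, 5, 7, 8, 9}
(A ∪ B)' = U \ (A ∪ B) = {1, 3, 4, 6}
A' = {1, 3, 4, 6, 9}, B' = {1, 2, 3, 4, 6, 7, 8}
Claimed RHS: A' ∪ B' = {1, 2, 3, 4, 6, 7, 8, 9}
Identity is INVALID: LHS = {1, 3, 4, 6} but the RHS claimed here equals {1, 2, 3, 4, 6, 7, 8, 9}. The correct form is (A ∪ B)' = A' ∩ B'.

Identity is invalid: (A ∪ B)' = {1, 3, 4, 6} but A' ∪ B' = {1, 2, 3, 4, 6, 7, 8, 9}. The correct De Morgan law is (A ∪ B)' = A' ∩ B'.


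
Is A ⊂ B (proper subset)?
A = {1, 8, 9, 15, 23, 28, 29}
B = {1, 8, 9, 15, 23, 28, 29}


A ⊂ B requires: A ⊆ B AND A ≠ B.
A ⊆ B? Yes
A = B? Yes
A = B, so A is not a PROPER subset.

No, A is not a proper subset of B


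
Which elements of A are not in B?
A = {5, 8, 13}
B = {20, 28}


A \ B = elements in A but not in B
A = {5, 8, 13}
B = {20, 28}
Remove from A any elements in B
A \ B = {5, 8, 13}

A \ B = {5, 8, 13}


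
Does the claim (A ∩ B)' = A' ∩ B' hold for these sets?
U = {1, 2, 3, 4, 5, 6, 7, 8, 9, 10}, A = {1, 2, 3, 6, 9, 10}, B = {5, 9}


LHS: A ∩ B = {9}
(A ∩ B)' = U \ (A ∩ B) = {1, 2, 3, 4, 5, 6, 7, 8, 10}
A' = {4, 5, 7, 8}, B' = {1, 2, 3, 4, 6, 7, 8, 10}
Claimed RHS: A' ∩ B' = {4, 7, 8}
Identity is INVALID: LHS = {1, 2, 3, 4, 5, 6, 7, 8, 10} but the RHS claimed here equals {4, 7, 8}. The correct form is (A ∩ B)' = A' ∪ B'.

Identity is invalid: (A ∩ B)' = {1, 2, 3, 4, 5, 6, 7, 8, 10} but A' ∩ B' = {4, 7, 8}. The correct De Morgan law is (A ∩ B)' = A' ∪ B'.


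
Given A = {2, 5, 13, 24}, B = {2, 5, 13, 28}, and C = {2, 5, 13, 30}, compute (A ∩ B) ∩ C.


A ∩ B = {2, 5, 13}
(A ∩ B) ∩ C = {2, 5, 13}

A ∩ B ∩ C = {2, 5, 13}


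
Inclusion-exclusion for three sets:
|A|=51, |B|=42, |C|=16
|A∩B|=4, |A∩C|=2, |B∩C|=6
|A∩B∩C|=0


|A∪B∪C| = |A|+|B|+|C| - |A∩B|-|A∩C|-|B∩C| + |A∩B∩C|
= 51+42+16 - 4-2-6 + 0
= 109 - 12 + 0
= 97

|A ∪ B ∪ C| = 97


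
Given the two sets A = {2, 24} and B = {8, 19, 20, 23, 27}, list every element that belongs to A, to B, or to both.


A ∪ B = all elements in A or B (or both)
A = {2, 24}
B = {8, 19, 20, 23, 27}
A ∪ B = {2, 8, 19, 20, 23, 24, 27}

A ∪ B = {2, 8, 19, 20, 23, 24, 27}


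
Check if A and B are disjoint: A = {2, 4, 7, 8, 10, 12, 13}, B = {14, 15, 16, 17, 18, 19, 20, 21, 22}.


Disjoint means A ∩ B = ∅.
A ∩ B = ∅
A ∩ B = ∅, so A and B are disjoint.

Yes, A and B are disjoint


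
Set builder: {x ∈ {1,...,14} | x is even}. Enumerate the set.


Checking each candidate:
Condition: even numbers in {1,...,14}
Result = {2, 4, 6, 8, 10, 12, 14}

{2, 4, 6, 8, 10, 12, 14}


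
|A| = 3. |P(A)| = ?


Number of subsets = 2^n
= 2^3
= 8

|P(A)| = 8


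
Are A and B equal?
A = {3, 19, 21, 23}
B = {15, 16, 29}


Two sets are equal iff they have exactly the same elements.
A = {3, 19, 21, 23}
B = {15, 16, 29}
Differences: {3, 15, 16, 19, 21, 23, 29}
A ≠ B

No, A ≠ B


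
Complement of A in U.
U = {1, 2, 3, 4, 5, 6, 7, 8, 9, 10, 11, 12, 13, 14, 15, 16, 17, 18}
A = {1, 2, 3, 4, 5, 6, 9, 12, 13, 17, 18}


Aᶜ = U \ A = elements in U but not in A
U = {1, 2, 3, 4, 5, 6, 7, 8, 9, 10, 11, 12, 13, 14, 15, 16, 17, 18}
A = {1, 2, 3, 4, 5, 6, 9, 12, 13, 17, 18}
Aᶜ = {7, 8, 10, 11, 14, 15, 16}

Aᶜ = {7, 8, 10, 11, 14, 15, 16}


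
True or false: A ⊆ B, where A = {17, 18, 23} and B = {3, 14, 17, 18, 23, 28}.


A ⊆ B means every element of A is in B.
All elements of A are in B.
So A ⊆ B.

Yes, A ⊆ B


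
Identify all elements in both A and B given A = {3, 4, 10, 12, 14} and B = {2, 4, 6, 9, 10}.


A = {3, 4, 10, 12, 14}
B = {2, 4, 6, 9, 10}
Region: in both A and B
Elements: {4, 10}

Elements in both A and B: {4, 10}


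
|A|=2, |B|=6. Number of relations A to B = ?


A relation from A to B is any subset of A × B.
|A × B| = 2 × 6 = 12
# relations = 2^|A × B| = 2^12 = 4096

Number of relations = 4096


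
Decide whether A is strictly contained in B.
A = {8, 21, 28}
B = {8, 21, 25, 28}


A ⊂ B requires: A ⊆ B AND A ≠ B.
A ⊆ B? Yes
A = B? No
A ⊂ B: Yes (A is a proper subset of B)

Yes, A ⊂ B


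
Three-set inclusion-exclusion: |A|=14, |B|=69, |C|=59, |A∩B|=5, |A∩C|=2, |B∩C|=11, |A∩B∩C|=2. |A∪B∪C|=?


|A∪B∪C| = |A|+|B|+|C| - |A∩B|-|A∩C|-|B∩C| + |A∩B∩C|
= 14+69+59 - 5-2-11 + 2
= 142 - 18 + 2
= 126

|A ∪ B ∪ C| = 126


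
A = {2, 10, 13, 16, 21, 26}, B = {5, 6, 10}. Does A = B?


Two sets are equal iff they have exactly the same elements.
A = {2, 10, 13, 16, 21, 26}
B = {5, 6, 10}
Differences: {2, 5, 6, 13, 16, 21, 26}
A ≠ B

No, A ≠ B


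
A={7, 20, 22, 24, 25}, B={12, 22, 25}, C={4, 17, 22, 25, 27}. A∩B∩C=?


A ∩ B = {22, 25}
(A ∩ B) ∩ C = {22, 25}

A ∩ B ∩ C = {22, 25}


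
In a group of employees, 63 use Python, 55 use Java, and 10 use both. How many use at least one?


|A ∪ B| = |A| + |B| - |A ∩ B|
= 63 + 55 - 10
= 108

|A ∪ B| = 108


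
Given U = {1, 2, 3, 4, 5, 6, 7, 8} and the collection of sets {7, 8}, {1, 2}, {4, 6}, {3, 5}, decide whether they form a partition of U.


A partition requires: (1) non-empty parts, (2) pairwise disjoint, (3) union = U
Parts: {7, 8}, {1, 2}, {4, 6}, {3, 5}
Union of parts: {1, 2, 3, 4, 5, 6, 7, 8}
U = {1, 2, 3, 4, 5, 6, 7, 8}
All non-empty? True
Pairwise disjoint? True
Covers U? True

Yes, valid partition


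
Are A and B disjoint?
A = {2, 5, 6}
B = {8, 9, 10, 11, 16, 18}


Disjoint means A ∩ B = ∅.
A ∩ B = ∅
A ∩ B = ∅, so A and B are disjoint.

Yes, A and B are disjoint


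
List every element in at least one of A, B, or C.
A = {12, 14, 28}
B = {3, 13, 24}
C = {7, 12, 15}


A ∪ B = {3, 12, 13, 14, 24, 28}
(A ∪ B) ∪ C = {3, 7, 12, 13, 14, 15, 24, 28}

A ∪ B ∪ C = {3, 7, 12, 13, 14, 15, 24, 28}


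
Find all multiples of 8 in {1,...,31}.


Checking each candidate:
Condition: multiples of 8 in {1,...,31}
Result = {8, 16, 24}

{8, 16, 24}


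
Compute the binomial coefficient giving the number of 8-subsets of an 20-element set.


C(n,k) = n! / (k!(n-k)!)
C(20,8) = 20! / (8!12!)
= 125970

C(20,8) = 125970


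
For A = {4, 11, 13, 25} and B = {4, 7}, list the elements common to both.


A ∩ B = elements in both A and B
A = {4, 11, 13, 25}
B = {4, 7}
A ∩ B = {4}

A ∩ B = {4}


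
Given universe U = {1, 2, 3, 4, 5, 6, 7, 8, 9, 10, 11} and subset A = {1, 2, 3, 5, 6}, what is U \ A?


Aᶜ = U \ A = elements in U but not in A
U = {1, 2, 3, 4, 5, 6, 7, 8, 9, 10, 11}
A = {1, 2, 3, 5, 6}
Aᶜ = {4, 7, 8, 9, 10, 11}

Aᶜ = {4, 7, 8, 9, 10, 11}


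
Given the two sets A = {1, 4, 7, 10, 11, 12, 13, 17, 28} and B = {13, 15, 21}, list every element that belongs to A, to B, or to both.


A ∪ B = all elements in A or B (or both)
A = {1, 4, 7, 10, 11, 12, 13, 17, 28}
B = {13, 15, 21}
A ∪ B = {1, 4, 7, 10, 11, 12, 13, 15, 17, 21, 28}

A ∪ B = {1, 4, 7, 10, 11, 12, 13, 15, 17, 21, 28}


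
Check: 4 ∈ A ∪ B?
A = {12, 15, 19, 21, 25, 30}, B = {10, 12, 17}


A = {12, 15, 19, 21, 25, 30}, B = {10, 12, 17}
A ∪ B = all elements in A or B
A ∪ B = {10, 12, 15, 17, 19, 21, 25, 30}
Checking if 4 ∈ A ∪ B
4 is not in A ∪ B → False

4 ∉ A ∪ B


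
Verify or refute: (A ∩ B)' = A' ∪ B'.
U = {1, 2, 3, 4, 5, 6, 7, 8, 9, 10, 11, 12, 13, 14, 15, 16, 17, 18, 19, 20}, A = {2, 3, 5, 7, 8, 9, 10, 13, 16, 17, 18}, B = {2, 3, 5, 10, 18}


LHS: A ∩ B = {2, 3, 5, 10, 18}
(A ∩ B)' = U \ (A ∩ B) = {1, 4, 6, 7, 8, 9, 11, 12, 13, 14, 15, 16, 17, 19, 20}
A' = {1, 4, 6, 11, 12, 14, 15, 19, 20}, B' = {1, 4, 6, 7, 8, 9, 11, 12, 13, 14, 15, 16, 17, 19, 20}
Claimed RHS: A' ∪ B' = {1, 4, 6, 7, 8, 9, 11, 12, 13, 14, 15, 16, 17, 19, 20}
Identity is VALID: LHS = RHS = {1, 4, 6, 7, 8, 9, 11, 12, 13, 14, 15, 16, 17, 19, 20} ✓

Identity is valid. (A ∩ B)' = A' ∪ B' = {1, 4, 6, 7, 8, 9, 11, 12, 13, 14, 15, 16, 17, 19, 20}


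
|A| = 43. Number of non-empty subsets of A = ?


Total subsets = 2^n = 2^43 = 8796093022208
Non-empty subsets exclude the empty set: 2^n - 1
= 8796093022208 - 1
= 8796093022207

Number of non-empty subsets = 8796093022207


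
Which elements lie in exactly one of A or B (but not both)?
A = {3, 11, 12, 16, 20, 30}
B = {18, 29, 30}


A △ B = (A \ B) ∪ (B \ A) = elements in exactly one of A or B
A \ B = {3, 11, 12, 16, 20}
B \ A = {18, 29}
A △ B = {3, 11, 12, 16, 18, 20, 29}

A △ B = {3, 11, 12, 16, 18, 20, 29}


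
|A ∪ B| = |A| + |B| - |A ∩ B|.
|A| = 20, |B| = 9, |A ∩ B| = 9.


|A ∪ B| = |A| + |B| - |A ∩ B|
= 20 + 9 - 9
= 20

|A ∪ B| = 20


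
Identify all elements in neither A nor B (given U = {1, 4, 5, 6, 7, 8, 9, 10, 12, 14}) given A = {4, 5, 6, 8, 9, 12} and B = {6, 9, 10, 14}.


A = {4, 5, 6, 8, 9, 12}
B = {6, 9, 10, 14}
Region: in neither A nor B (given U = {1, 4, 5, 6, 7, 8, 9, 10, 12, 14})
Elements: {1, 7}

Elements in neither A nor B (given U = {1, 4, 5, 6, 7, 8, 9, 10, 12, 14}): {1, 7}


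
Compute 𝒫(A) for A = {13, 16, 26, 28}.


|A| = 4, so |P(A)| = 2^4 = 16
Enumerate subsets by cardinality (0 to 4):
∅, {13}, {16}, {26}, {28}, {13, 16}, {13, 26}, {13, 28}, {16, 26}, {16, 28}, {26, 28}, {13, 16, 26}, {13, 16, 28}, {13, 26, 28}, {16, 26, 28}, {13, 16, 26, 28}

P(A) has 16 subsets: ∅, {13}, {16}, {26}, {28}, {13, 16}, {13, 26}, {13, 28}, {16, 26}, {16, 28}, {26, 28}, {13, 16, 26}, {13, 16, 28}, {13, 26, 28}, {16, 26, 28}, {13, 16, 26, 28}


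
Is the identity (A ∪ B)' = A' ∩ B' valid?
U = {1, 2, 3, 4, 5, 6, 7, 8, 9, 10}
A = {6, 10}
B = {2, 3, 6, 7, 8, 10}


LHS: A ∪ B = {2, 3, 6, 7, 8, 10}
(A ∪ B)' = U \ (A ∪ B) = {1, 4, 5, 9}
A' = {1, 2, 3, 4, 5, 7, 8, 9}, B' = {1, 4, 5, 9}
Claimed RHS: A' ∩ B' = {1, 4, 5, 9}
Identity is VALID: LHS = RHS = {1, 4, 5, 9} ✓

Identity is valid. (A ∪ B)' = A' ∩ B' = {1, 4, 5, 9}


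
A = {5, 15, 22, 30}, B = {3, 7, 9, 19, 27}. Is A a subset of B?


A ⊆ B means every element of A is in B.
Elements in A not in B: {5, 15, 22, 30}
So A ⊄ B.

No, A ⊄ B


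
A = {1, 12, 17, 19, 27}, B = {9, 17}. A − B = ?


A \ B = elements in A but not in B
A = {1, 12, 17, 19, 27}
B = {9, 17}
Remove from A any elements in B
A \ B = {1, 12, 19, 27}

A \ B = {1, 12, 19, 27}


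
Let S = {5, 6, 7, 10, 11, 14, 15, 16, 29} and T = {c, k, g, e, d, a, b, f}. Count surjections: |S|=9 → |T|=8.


n = |S| = 9, k = |T| = 8. Surjections via inclusion-exclusion:
S(n,k) = Σ(-1)^i × C(k,i) × (k-i)^n, i=0 to k
i=0: (-1)^0×C(8,0)×8^9 = 134217728
i=1: (-1)^1×C(8,1)×7^9 = -322828856
i=2: (-1)^2×C(8,2)×6^9 = 282175488
i=3: (-1)^3×C(8,3)×5^9 = -109375000
i=4: (-1)^4×C(8,4)×4^9 = 18350080
i=5: (-1)^5×C(8,5)×3^9 = -1102248
i=6: (-1)^6×C(8,6)×2^9 = 14336
i=7: (-1)^7×C(8,7)×1^9 = -8
i=8: (-1)^8×C(8,8)×0^9 = 0
Total = 1451520

Number of surjections = 1451520


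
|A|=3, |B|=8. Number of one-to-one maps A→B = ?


An injection sends each of |A| = 3 inputs to a distinct output in B.
# injections = |B|·(|B|-1)·…·(|B|-|A|+1) = 8! / (8 - 3)!
= 8 × 7 × 6
= 336

Number of injections = 336


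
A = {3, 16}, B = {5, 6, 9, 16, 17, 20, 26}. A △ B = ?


A △ B = (A \ B) ∪ (B \ A) = elements in exactly one of A or B
A \ B = {3}
B \ A = {5, 6, 9, 17, 20, 26}
A △ B = {3, 5, 6, 9, 17, 20, 26}

A △ B = {3, 5, 6, 9, 17, 20, 26}


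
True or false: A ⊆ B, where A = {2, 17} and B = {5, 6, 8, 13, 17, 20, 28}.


A ⊆ B means every element of A is in B.
Elements in A not in B: {2}
So A ⊄ B.

No, A ⊄ B


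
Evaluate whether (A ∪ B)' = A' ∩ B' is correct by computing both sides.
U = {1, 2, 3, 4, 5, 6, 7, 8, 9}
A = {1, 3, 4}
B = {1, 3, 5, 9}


LHS: A ∪ B = {1, 3, 4, 5, 9}
(A ∪ B)' = U \ (A ∪ B) = {2, 6, 7, 8}
A' = {2, 5, 6, 7, 8, 9}, B' = {2, 4, 6, 7, 8}
Claimed RHS: A' ∩ B' = {2, 6, 7, 8}
Identity is VALID: LHS = RHS = {2, 6, 7, 8} ✓

Identity is valid. (A ∪ B)' = A' ∩ B' = {2, 6, 7, 8}


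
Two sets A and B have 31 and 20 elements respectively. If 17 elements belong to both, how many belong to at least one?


|A ∪ B| = |A| + |B| - |A ∩ B|
= 31 + 20 - 17
= 34

|A ∪ B| = 34


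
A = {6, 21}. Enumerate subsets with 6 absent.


A subset of A that omits 6 is a subset of A \ {6}, so there are 2^(n-1) = 2^1 = 2 of them.
Subsets excluding 6: ∅, {21}

Subsets excluding 6 (2 total): ∅, {21}


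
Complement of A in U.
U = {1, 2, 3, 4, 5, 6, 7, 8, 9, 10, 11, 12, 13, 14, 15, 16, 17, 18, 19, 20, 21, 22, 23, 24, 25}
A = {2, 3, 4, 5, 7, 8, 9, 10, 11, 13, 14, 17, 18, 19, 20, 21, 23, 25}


Aᶜ = U \ A = elements in U but not in A
U = {1, 2, 3, 4, 5, 6, 7, 8, 9, 10, 11, 12, 13, 14, 15, 16, 17, 18, 19, 20, 21, 22, 23, 24, 25}
A = {2, 3, 4, 5, 7, 8, 9, 10, 11, 13, 14, 17, 18, 19, 20, 21, 23, 25}
Aᶜ = {1, 6, 12, 15, 16, 22, 24}

Aᶜ = {1, 6, 12, 15, 16, 22, 24}


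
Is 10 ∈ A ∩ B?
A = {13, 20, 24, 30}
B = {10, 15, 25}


A = {13, 20, 24, 30}, B = {10, 15, 25}
A ∩ B = elements in both A and B
A ∩ B = ∅
Checking if 10 ∈ A ∩ B
10 is not in A ∩ B → False

10 ∉ A ∩ B


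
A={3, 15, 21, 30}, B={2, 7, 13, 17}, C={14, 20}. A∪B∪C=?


A ∪ B = {2, 3, 7, 13, 15, 17, 21, 30}
(A ∪ B) ∪ C = {2, 3, 7, 13, 14, 15, 17, 20, 21, 30}

A ∪ B ∪ C = {2, 3, 7, 13, 14, 15, 17, 20, 21, 30}


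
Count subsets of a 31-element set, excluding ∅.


Total subsets = 2^n = 2^31 = 2147483648
Non-empty subsets exclude the empty set: 2^n - 1
= 2147483648 - 1
= 2147483647

Number of non-empty subsets = 2147483647


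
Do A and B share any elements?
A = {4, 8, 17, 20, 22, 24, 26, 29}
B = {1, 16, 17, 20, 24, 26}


Disjoint means A ∩ B = ∅.
A ∩ B = {17, 20, 24, 26}
A ∩ B ≠ ∅, so A and B are NOT disjoint.

Yes — A and B share the element(s) of A ∩ B = {17, 20, 24, 26}, so they are not disjoint


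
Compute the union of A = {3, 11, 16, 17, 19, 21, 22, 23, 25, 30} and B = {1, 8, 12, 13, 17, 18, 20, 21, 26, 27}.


A ∪ B = all elements in A or B (or both)
A = {3, 11, 16, 17, 19, 21, 22, 23, 25, 30}
B = {1, 8, 12, 13, 17, 18, 20, 21, 26, 27}
A ∪ B = {1, 3, 8, 11, 12, 13, 16, 17, 18, 19, 20, 21, 22, 23, 25, 26, 27, 30}

A ∪ B = {1, 3, 8, 11, 12, 13, 16, 17, 18, 19, 20, 21, 22, 23, 25, 26, 27, 30}


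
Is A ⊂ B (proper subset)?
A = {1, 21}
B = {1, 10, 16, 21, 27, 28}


A ⊂ B requires: A ⊆ B AND A ≠ B.
A ⊆ B? Yes
A = B? No
A ⊂ B: Yes (A is a proper subset of B)

Yes, A ⊂ B


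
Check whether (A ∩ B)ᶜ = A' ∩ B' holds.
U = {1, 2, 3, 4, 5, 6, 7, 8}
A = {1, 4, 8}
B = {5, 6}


LHS: A ∩ B = ∅
(A ∩ B)' = U \ (A ∩ B) = {1, 2, 3, 4, 5, 6, 7, 8}
A' = {2, 3, 5, 6, 7}, B' = {1, 2, 3, 4, 7, 8}
Claimed RHS: A' ∩ B' = {2, 3, 7}
Identity is INVALID: LHS = {1, 2, 3, 4, 5, 6, 7, 8} but the RHS claimed here equals {2, 3, 7}. The correct form is (A ∩ B)' = A' ∪ B'.

Identity is invalid: (A ∩ B)' = {1, 2, 3, 4, 5, 6, 7, 8} but A' ∩ B' = {2, 3, 7}. The correct De Morgan law is (A ∩ B)' = A' ∪ B'.


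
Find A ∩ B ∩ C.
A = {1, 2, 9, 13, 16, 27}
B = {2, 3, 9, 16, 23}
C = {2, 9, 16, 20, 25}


A ∩ B = {2, 9, 16}
(A ∩ B) ∩ C = {2, 9, 16}

A ∩ B ∩ C = {2, 9, 16}


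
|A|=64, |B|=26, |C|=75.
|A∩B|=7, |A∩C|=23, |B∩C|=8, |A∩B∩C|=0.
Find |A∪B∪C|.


|A∪B∪C| = |A|+|B|+|C| - |A∩B|-|A∩C|-|B∩C| + |A∩B∩C|
= 64+26+75 - 7-23-8 + 0
= 165 - 38 + 0
= 127

|A ∪ B ∪ C| = 127


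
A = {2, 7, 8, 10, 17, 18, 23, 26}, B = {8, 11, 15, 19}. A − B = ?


A \ B = elements in A but not in B
A = {2, 7, 8, 10, 17, 18, 23, 26}
B = {8, 11, 15, 19}
Remove from A any elements in B
A \ B = {2, 7, 10, 17, 18, 23, 26}

A \ B = {2, 7, 10, 17, 18, 23, 26}


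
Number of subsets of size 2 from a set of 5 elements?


C(n,k) = n! / (k!(n-k)!)
C(5,2) = 5! / (2!3!)
= 10

C(5,2) = 10


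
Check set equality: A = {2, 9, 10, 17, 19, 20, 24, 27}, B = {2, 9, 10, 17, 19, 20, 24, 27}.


Two sets are equal iff they have exactly the same elements.
A = {2, 9, 10, 17, 19, 20, 24, 27}
B = {2, 9, 10, 17, 19, 20, 24, 27}
Same elements → A = B

Yes, A = B


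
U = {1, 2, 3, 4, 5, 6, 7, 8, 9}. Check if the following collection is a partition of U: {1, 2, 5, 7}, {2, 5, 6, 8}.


A partition requires: (1) non-empty parts, (2) pairwise disjoint, (3) union = U
Parts: {1, 2, 5, 7}, {2, 5, 6, 8}
Union of parts: {1, 2, 5, 6, 7, 8}
U = {1, 2, 3, 4, 5, 6, 7, 8, 9}
All non-empty? True
Pairwise disjoint? False
Covers U? False

No, not a valid partition


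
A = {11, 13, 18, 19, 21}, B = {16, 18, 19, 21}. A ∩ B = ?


A ∩ B = elements in both A and B
A = {11, 13, 18, 19, 21}
B = {16, 18, 19, 21}
A ∩ B = {18, 19, 21}

A ∩ B = {18, 19, 21}


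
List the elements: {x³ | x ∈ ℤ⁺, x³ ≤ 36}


Checking each candidate:
Condition: positive perfect cubes ≤ 36
Result = {1, 8, 27}

{1, 8, 27}


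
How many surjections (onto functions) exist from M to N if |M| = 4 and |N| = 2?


n = |M| = 4, k = |N| = 2. Surjections via inclusion-exclusion:
S(n,k) = Σ(-1)^i × C(k,i) × (k-i)^n, i=0 to k
i=0: (-1)^0×C(2,0)×2^4 = 16
i=1: (-1)^1×C(2,1)×1^4 = -2
i=2: (-1)^2×C(2,2)×0^4 = 0
Total = 14

Number of surjections = 14


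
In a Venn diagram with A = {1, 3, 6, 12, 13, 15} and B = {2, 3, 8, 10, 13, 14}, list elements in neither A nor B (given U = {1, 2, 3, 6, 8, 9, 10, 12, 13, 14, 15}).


A = {1, 3, 6, 12, 13, 15}
B = {2, 3, 8, 10, 13, 14}
Region: in neither A nor B (given U = {1, 2, 3, 6, 8, 9, 10, 12, 13, 14, 15})
Elements: {9}

Elements in neither A nor B (given U = {1, 2, 3, 6, 8, 9, 10, 12, 13, 14, 15}): {9}


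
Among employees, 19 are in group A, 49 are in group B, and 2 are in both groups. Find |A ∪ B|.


|A ∪ B| = |A| + |B| - |A ∩ B|
= 19 + 49 - 2
= 66

|A ∪ B| = 66


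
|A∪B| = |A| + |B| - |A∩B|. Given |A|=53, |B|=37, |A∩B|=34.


|A ∪ B| = |A| + |B| - |A ∩ B|
= 53 + 37 - 34
= 56

|A ∪ B| = 56


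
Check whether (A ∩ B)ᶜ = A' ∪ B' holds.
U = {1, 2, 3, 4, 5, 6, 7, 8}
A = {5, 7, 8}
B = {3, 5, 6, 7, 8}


LHS: A ∩ B = {5, 7, 8}
(A ∩ B)' = U \ (A ∩ B) = {1, 2, 3, 4, 6}
A' = {1, 2, 3, 4, 6}, B' = {1, 2, 4}
Claimed RHS: A' ∪ B' = {1, 2, 3, 4, 6}
Identity is VALID: LHS = RHS = {1, 2, 3, 4, 6} ✓

Identity is valid. (A ∩ B)' = A' ∪ B' = {1, 2, 3, 4, 6}


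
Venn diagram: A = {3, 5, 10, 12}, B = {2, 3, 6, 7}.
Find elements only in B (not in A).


A = {3, 5, 10, 12}
B = {2, 3, 6, 7}
Region: only in B (not in A)
Elements: {2, 6, 7}

Elements only in B (not in A): {2, 6, 7}


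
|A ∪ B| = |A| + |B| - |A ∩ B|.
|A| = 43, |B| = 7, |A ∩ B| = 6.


|A ∪ B| = |A| + |B| - |A ∩ B|
= 43 + 7 - 6
= 44

|A ∪ B| = 44


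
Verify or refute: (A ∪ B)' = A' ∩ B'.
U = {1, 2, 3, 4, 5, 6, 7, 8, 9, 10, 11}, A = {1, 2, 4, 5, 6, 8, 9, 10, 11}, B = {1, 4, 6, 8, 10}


LHS: A ∪ B = {1, 2, 4, 5, 6, 8, 9, 10, 11}
(A ∪ B)' = U \ (A ∪ B) = {3, 7}
A' = {3, 7}, B' = {2, 3, 5, 7, 9, 11}
Claimed RHS: A' ∩ B' = {3, 7}
Identity is VALID: LHS = RHS = {3, 7} ✓

Identity is valid. (A ∪ B)' = A' ∩ B' = {3, 7}


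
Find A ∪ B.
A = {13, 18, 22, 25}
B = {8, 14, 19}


A ∪ B = all elements in A or B (or both)
A = {13, 18, 22, 25}
B = {8, 14, 19}
A ∪ B = {8, 13, 14, 18, 19, 22, 25}

A ∪ B = {8, 13, 14, 18, 19, 22, 25}


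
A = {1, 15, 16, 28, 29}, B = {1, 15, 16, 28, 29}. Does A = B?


Two sets are equal iff they have exactly the same elements.
A = {1, 15, 16, 28, 29}
B = {1, 15, 16, 28, 29}
Same elements → A = B

Yes, A = B


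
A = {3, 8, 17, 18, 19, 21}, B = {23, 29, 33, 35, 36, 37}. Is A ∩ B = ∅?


Disjoint means A ∩ B = ∅.
A ∩ B = ∅
A ∩ B = ∅, so A and B are disjoint.

Yes, A and B are disjoint


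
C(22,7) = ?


C(n,k) = n! / (k!(n-k)!)
C(22,7) = 22! / (7!15!)
= 170544

C(22,7) = 170544


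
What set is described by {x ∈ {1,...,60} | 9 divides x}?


Checking each candidate:
Condition: multiples of 9 in {1,...,60}
Result = {9, 18, 27, 36, 45, 54}

{9, 18, 27, 36, 45, 54}


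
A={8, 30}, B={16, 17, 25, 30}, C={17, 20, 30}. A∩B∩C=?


A ∩ B = {30}
(A ∩ B) ∩ C = {30}

A ∩ B ∩ C = {30}


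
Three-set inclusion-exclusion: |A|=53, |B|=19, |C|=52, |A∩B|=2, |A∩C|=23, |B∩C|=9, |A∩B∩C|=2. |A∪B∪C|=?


|A∪B∪C| = |A|+|B|+|C| - |A∩B|-|A∩C|-|B∩C| + |A∩B∩C|
= 53+19+52 - 2-23-9 + 2
= 124 - 34 + 2
= 92

|A ∪ B ∪ C| = 92


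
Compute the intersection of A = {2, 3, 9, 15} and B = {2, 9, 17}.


A ∩ B = elements in both A and B
A = {2, 3, 9, 15}
B = {2, 9, 17}
A ∩ B = {2, 9}

A ∩ B = {2, 9}


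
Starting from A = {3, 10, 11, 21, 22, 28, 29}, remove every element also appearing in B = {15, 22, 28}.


A \ B = elements in A but not in B
A = {3, 10, 11, 21, 22, 28, 29}
B = {15, 22, 28}
Remove from A any elements in B
A \ B = {3, 10, 11, 21, 29}

A \ B = {3, 10, 11, 21, 29}


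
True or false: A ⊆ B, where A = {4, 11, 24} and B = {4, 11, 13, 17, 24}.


A ⊆ B means every element of A is in B.
All elements of A are in B.
So A ⊆ B.

Yes, A ⊆ B


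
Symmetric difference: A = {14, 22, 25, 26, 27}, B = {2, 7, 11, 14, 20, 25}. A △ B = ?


A △ B = (A \ B) ∪ (B \ A) = elements in exactly one of A or B
A \ B = {22, 26, 27}
B \ A = {2, 7, 11, 20}
A △ B = {2, 7, 11, 20, 22, 26, 27}

A △ B = {2, 7, 11, 20, 22, 26, 27}


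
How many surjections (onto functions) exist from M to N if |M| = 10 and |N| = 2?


n = |M| = 10, k = |N| = 2. Surjections via inclusion-exclusion:
S(n,k) = Σ(-1)^i × C(k,i) × (k-i)^n, i=0 to k
i=0: (-1)^0×C(2,0)×2^10 = 1024
i=1: (-1)^1×C(2,1)×1^10 = -2
i=2: (-1)^2×C(2,2)×0^10 = 0
Total = 1022

Number of surjections = 1022


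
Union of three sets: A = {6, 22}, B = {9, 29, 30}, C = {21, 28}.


A ∪ B = {6, 9, 22, 29, 30}
(A ∪ B) ∪ C = {6, 9, 21, 22, 28, 29, 30}

A ∪ B ∪ C = {6, 9, 21, 22, 28, 29, 30}


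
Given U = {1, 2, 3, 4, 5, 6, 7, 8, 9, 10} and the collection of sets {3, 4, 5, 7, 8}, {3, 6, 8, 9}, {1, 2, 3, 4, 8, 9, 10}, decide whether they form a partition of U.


A partition requires: (1) non-empty parts, (2) pairwise disjoint, (3) union = U
Parts: {3, 4, 5, 7, 8}, {3, 6, 8, 9}, {1, 2, 3, 4, 8, 9, 10}
Union of parts: {1, 2, 3, 4, 5, 6, 7, 8, 9, 10}
U = {1, 2, 3, 4, 5, 6, 7, 8, 9, 10}
All non-empty? True
Pairwise disjoint? False
Covers U? True

No, not a valid partition


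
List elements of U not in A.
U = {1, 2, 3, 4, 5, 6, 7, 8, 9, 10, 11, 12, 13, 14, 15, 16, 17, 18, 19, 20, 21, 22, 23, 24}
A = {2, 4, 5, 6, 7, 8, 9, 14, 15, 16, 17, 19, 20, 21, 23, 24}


Aᶜ = U \ A = elements in U but not in A
U = {1, 2, 3, 4, 5, 6, 7, 8, 9, 10, 11, 12, 13, 14, 15, 16, 17, 18, 19, 20, 21, 22, 23, 24}
A = {2, 4, 5, 6, 7, 8, 9, 14, 15, 16, 17, 19, 20, 21, 23, 24}
Aᶜ = {1, 3, 10, 11, 12, 13, 18, 22}

Aᶜ = {1, 3, 10, 11, 12, 13, 18, 22}


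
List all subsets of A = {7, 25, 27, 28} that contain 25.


A subset of A contains 25 iff the remaining 3 elements form any subset of A \ {25}.
Count: 2^(n-1) = 2^3 = 8
Subsets containing 25: {25}, {7, 25}, {25, 27}, {25, 28}, {7, 25, 27}, {7, 25, 28}, {25, 27, 28}, {7, 25, 27, 28}

Subsets containing 25 (8 total): {25}, {7, 25}, {25, 27}, {25, 28}, {7, 25, 27}, {7, 25, 28}, {25, 27, 28}, {7, 25, 27, 28}


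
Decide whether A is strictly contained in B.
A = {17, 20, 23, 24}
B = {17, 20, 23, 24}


A ⊂ B requires: A ⊆ B AND A ≠ B.
A ⊆ B? Yes
A = B? Yes
A = B, so A is not a PROPER subset.

No, A is not a proper subset of B


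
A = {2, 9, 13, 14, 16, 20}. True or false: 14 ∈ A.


A = {2, 9, 13, 14, 16, 20}
Checking if 14 is in A
14 is in A → True

14 ∈ A


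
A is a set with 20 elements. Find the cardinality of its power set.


Number of subsets = 2^n
= 2^20
= 1048576

|P(A)| = 1048576


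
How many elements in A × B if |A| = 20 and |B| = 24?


|A × B| = |A| × |B|
= 20 × 24
= 480

|A × B| = 480


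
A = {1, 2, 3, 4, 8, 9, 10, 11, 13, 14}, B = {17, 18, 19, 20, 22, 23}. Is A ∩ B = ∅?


Disjoint means A ∩ B = ∅.
A ∩ B = ∅
A ∩ B = ∅, so A and B are disjoint.

Yes, A and B are disjoint


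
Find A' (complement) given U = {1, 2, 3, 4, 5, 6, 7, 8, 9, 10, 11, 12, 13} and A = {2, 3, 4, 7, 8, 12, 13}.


Aᶜ = U \ A = elements in U but not in A
U = {1, 2, 3, 4, 5, 6, 7, 8, 9, 10, 11, 12, 13}
A = {2, 3, 4, 7, 8, 12, 13}
Aᶜ = {1, 5, 6, 9, 10, 11}

Aᶜ = {1, 5, 6, 9, 10, 11}


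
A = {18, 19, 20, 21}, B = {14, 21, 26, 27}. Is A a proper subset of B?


A ⊂ B requires: A ⊆ B AND A ≠ B.
A ⊆ B? No
A ⊄ B, so A is not a proper subset.

No, A is not a proper subset of B


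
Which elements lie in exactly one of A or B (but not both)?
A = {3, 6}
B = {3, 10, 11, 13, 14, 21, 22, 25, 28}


A △ B = (A \ B) ∪ (B \ A) = elements in exactly one of A or B
A \ B = {6}
B \ A = {10, 11, 13, 14, 21, 22, 25, 28}
A △ B = {6, 10, 11, 13, 14, 21, 22, 25, 28}

A △ B = {6, 10, 11, 13, 14, 21, 22, 25, 28}


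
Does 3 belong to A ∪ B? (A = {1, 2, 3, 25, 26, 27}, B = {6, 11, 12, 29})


A = {1, 2, 3, 25, 26, 27}, B = {6, 11, 12, 29}
A ∪ B = all elements in A or B
A ∪ B = {1, 2, 3, 6, 11, 12, 25, 26, 27, 29}
Checking if 3 ∈ A ∪ B
3 is in A ∪ B → True

3 ∈ A ∪ B


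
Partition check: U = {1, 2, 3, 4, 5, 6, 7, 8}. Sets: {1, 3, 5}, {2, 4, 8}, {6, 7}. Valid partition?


A partition requires: (1) non-empty parts, (2) pairwise disjoint, (3) union = U
Parts: {1, 3, 5}, {2, 4, 8}, {6, 7}
Union of parts: {1, 2, 3, 4, 5, 6, 7, 8}
U = {1, 2, 3, 4, 5, 6, 7, 8}
All non-empty? True
Pairwise disjoint? True
Covers U? True

Yes, valid partition


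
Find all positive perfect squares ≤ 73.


Checking each candidate:
Condition: positive perfect squares ≤ 73
Result = {1, 4, 9, 16, 25, 36, 49, 64}

{1, 4, 9, 16, 25, 36, 49, 64}


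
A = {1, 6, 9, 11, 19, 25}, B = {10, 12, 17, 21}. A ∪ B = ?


A ∪ B = all elements in A or B (or both)
A = {1, 6, 9, 11, 19, 25}
B = {10, 12, 17, 21}
A ∪ B = {1, 6, 9, 10, 11, 12, 17, 19, 21, 25}

A ∪ B = {1, 6, 9, 10, 11, 12, 17, 19, 21, 25}


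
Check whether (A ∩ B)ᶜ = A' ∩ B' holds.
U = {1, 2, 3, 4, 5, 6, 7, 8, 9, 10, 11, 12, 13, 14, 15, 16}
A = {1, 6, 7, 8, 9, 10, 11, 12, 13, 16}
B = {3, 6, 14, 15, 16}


LHS: A ∩ B = {6, 16}
(A ∩ B)' = U \ (A ∩ B) = {1, 2, 3, 4, 5, 7, 8, 9, 10, 11, 12, 13, 14, 15}
A' = {2, 3, 4, 5, 14, 15}, B' = {1, 2, 4, 5, 7, 8, 9, 10, 11, 12, 13}
Claimed RHS: A' ∩ B' = {2, 4, 5}
Identity is INVALID: LHS = {1, 2, 3, 4, 5, 7, 8, 9, 10, 11, 12, 13, 14, 15} but the RHS claimed here equals {2, 4, 5}. The correct form is (A ∩ B)' = A' ∪ B'.

Identity is invalid: (A ∩ B)' = {1, 2, 3, 4, 5, 7, 8, 9, 10, 11, 12, 13, 14, 15} but A' ∩ B' = {2, 4, 5}. The correct De Morgan law is (A ∩ B)' = A' ∪ B'.


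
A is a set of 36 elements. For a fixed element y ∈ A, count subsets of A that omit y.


Subsets of A avoiding y are subsets of A \ {y}, which has 35 elements.
Count = 2^(n-1) = 2^35
= 34359738368

Number of subsets avoiding y = 34359738368


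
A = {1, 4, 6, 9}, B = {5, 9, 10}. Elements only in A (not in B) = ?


A = {1, 4, 6, 9}
B = {5, 9, 10}
Region: only in A (not in B)
Elements: {1, 4, 6}

Elements only in A (not in B): {1, 4, 6}


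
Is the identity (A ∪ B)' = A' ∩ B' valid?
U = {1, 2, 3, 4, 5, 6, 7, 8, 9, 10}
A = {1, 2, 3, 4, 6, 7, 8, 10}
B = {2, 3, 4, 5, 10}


LHS: A ∪ B = {1, 2, 3, 4, 5, 6, 7, 8, 10}
(A ∪ B)' = U \ (A ∪ B) = {9}
A' = {5, 9}, B' = {1, 6, 7, 8, 9}
Claimed RHS: A' ∩ B' = {9}
Identity is VALID: LHS = RHS = {9} ✓

Identity is valid. (A ∪ B)' = A' ∩ B' = {9}


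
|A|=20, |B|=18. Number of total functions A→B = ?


Each of |A| = 20 inputs maps to any of |B| = 18 outputs.
# functions = |B|^|A| = 18^20
= 12748236216396078174437376

Number of functions = 12748236216396078174437376


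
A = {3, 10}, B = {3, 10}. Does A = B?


Two sets are equal iff they have exactly the same elements.
A = {3, 10}
B = {3, 10}
Same elements → A = B

Yes, A = B


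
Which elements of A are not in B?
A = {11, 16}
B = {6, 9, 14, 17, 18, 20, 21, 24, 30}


A \ B = elements in A but not in B
A = {11, 16}
B = {6, 9, 14, 17, 18, 20, 21, 24, 30}
Remove from A any elements in B
A \ B = {11, 16}

A \ B = {11, 16}


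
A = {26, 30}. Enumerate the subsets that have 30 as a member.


A subset of A contains 30 iff the remaining 1 elements form any subset of A \ {30}.
Count: 2^(n-1) = 2^1 = 2
Subsets containing 30: {30}, {26, 30}

Subsets containing 30 (2 total): {30}, {26, 30}


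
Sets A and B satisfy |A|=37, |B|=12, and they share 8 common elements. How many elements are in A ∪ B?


|A ∪ B| = |A| + |B| - |A ∩ B|
= 37 + 12 - 8
= 41

|A ∪ B| = 41


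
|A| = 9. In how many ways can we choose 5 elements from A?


C(n,k) = n! / (k!(n-k)!)
C(9,5) = 9! / (5!4!)
= 126

C(9,5) = 126


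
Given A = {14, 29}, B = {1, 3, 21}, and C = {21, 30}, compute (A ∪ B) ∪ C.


A ∪ B = {1, 3, 14, 21, 29}
(A ∪ B) ∪ C = {1, 3, 14, 21, 29, 30}

A ∪ B ∪ C = {1, 3, 14, 21, 29, 30}


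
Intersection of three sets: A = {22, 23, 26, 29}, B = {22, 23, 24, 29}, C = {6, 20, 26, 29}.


A ∩ B = {22, 23, 29}
(A ∩ B) ∩ C = {29}

A ∩ B ∩ C = {29}


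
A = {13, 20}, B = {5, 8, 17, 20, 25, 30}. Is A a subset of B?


A ⊆ B means every element of A is in B.
Elements in A not in B: {13}
So A ⊄ B.

No, A ⊄ B


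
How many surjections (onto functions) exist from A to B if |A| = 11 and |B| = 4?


n = |A| = 11, k = |B| = 4. Surjections via inclusion-exclusion:
S(n,k) = Σ(-1)^i × C(k,i) × (k-i)^n, i=0 to k
i=0: (-1)^0×C(4,0)×4^11 = 4194304
i=1: (-1)^1×C(4,1)×3^11 = -708588
i=2: (-1)^2×C(4,2)×2^11 = 12288
i=3: (-1)^3×C(4,3)×1^11 = -4
i=4: (-1)^4×C(4,4)×0^11 = 0
Total = 3498000

Number of surjections = 3498000


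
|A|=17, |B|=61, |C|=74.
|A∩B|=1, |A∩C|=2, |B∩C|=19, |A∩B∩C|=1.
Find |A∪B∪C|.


|A∪B∪C| = |A|+|B|+|C| - |A∩B|-|A∩C|-|B∩C| + |A∩B∩C|
= 17+61+74 - 1-2-19 + 1
= 152 - 22 + 1
= 131

|A ∪ B ∪ C| = 131


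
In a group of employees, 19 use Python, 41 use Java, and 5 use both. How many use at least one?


|A ∪ B| = |A| + |B| - |A ∩ B|
= 19 + 41 - 5
= 55

|A ∪ B| = 55


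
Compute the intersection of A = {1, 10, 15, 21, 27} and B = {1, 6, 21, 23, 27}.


A ∩ B = elements in both A and B
A = {1, 10, 15, 21, 27}
B = {1, 6, 21, 23, 27}
A ∩ B = {1, 21, 27}

A ∩ B = {1, 21, 27}


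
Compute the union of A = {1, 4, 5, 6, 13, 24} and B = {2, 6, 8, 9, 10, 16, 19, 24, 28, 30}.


A ∪ B = all elements in A or B (or both)
A = {1, 4, 5, 6, 13, 24}
B = {2, 6, 8, 9, 10, 16, 19, 24, 28, 30}
A ∪ B = {1, 2, 4, 5, 6, 8, 9, 10, 13, 16, 19, 24, 28, 30}

A ∪ B = {1, 2, 4, 5, 6, 8, 9, 10, 13, 16, 19, 24, 28, 30}


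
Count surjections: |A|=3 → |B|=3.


n = |A| = 3, k = |B| = 3. Surjections via inclusion-exclusion:
S(n,k) = Σ(-1)^i × C(k,i) × (k-i)^n, i=0 to k
i=0: (-1)^0×C(3,0)×3^3 = 27
i=1: (-1)^1×C(3,1)×2^3 = -24
i=2: (-1)^2×C(3,2)×1^3 = 3
i=3: (-1)^3×C(3,3)×0^3 = 0
Total = 6

Number of surjections = 6


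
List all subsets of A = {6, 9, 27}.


|A| = 3, so |P(A)| = 2^3 = 8
Enumerate subsets by cardinality (0 to 3):
∅, {6}, {9}, {27}, {6, 9}, {6, 27}, {9, 27}, {6, 9, 27}

P(A) has 8 subsets: ∅, {6}, {9}, {27}, {6, 9}, {6, 27}, {9, 27}, {6, 9, 27}


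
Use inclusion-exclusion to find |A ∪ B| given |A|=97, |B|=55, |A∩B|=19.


|A ∪ B| = |A| + |B| - |A ∩ B|
= 97 + 55 - 19
= 133

|A ∪ B| = 133


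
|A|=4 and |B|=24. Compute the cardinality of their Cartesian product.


|A × B| = |A| × |B|
= 4 × 24
= 96

|A × B| = 96


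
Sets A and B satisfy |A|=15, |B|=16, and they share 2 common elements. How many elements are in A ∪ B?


|A ∪ B| = |A| + |B| - |A ∩ B|
= 15 + 16 - 2
= 29

|A ∪ B| = 29


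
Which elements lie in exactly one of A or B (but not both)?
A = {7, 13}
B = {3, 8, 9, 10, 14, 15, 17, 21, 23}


A △ B = (A \ B) ∪ (B \ A) = elements in exactly one of A or B
A \ B = {7, 13}
B \ A = {3, 8, 9, 10, 14, 15, 17, 21, 23}
A △ B = {3, 7, 8, 9, 10, 13, 14, 15, 17, 21, 23}

A △ B = {3, 7, 8, 9, 10, 13, 14, 15, 17, 21, 23}


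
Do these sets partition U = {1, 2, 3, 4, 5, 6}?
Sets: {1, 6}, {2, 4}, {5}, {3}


A partition requires: (1) non-empty parts, (2) pairwise disjoint, (3) union = U
Parts: {1, 6}, {2, 4}, {5}, {3}
Union of parts: {1, 2, 3, 4, 5, 6}
U = {1, 2, 3, 4, 5, 6}
All non-empty? True
Pairwise disjoint? True
Covers U? True

Yes, valid partition


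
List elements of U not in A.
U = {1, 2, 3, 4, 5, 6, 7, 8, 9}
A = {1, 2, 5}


Aᶜ = U \ A = elements in U but not in A
U = {1, 2, 3, 4, 5, 6, 7, 8, 9}
A = {1, 2, 5}
Aᶜ = {3, 4, 6, 7, 8, 9}

Aᶜ = {3, 4, 6, 7, 8, 9}


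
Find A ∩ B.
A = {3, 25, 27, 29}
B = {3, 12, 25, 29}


A ∩ B = elements in both A and B
A = {3, 25, 27, 29}
B = {3, 12, 25, 29}
A ∩ B = {3, 25, 29}

A ∩ B = {3, 25, 29}


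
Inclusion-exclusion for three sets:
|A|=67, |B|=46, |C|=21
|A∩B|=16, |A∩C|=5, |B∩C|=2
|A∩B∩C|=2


|A∪B∪C| = |A|+|B|+|C| - |A∩B|-|A∩C|-|B∩C| + |A∩B∩C|
= 67+46+21 - 16-5-2 + 2
= 134 - 23 + 2
= 113

|A ∪ B ∪ C| = 113


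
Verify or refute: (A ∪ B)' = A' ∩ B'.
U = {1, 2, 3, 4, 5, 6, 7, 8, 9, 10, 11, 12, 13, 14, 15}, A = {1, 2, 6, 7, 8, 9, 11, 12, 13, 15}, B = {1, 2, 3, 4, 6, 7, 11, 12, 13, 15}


LHS: A ∪ B = {1, 2, 3, 4, 6, 7, 8, 9, 11, 12, 13, 15}
(A ∪ B)' = U \ (A ∪ B) = {5, 10, 14}
A' = {3, 4, 5, 10, 14}, B' = {5, 8, 9, 10, 14}
Claimed RHS: A' ∩ B' = {5, 10, 14}
Identity is VALID: LHS = RHS = {5, 10, 14} ✓

Identity is valid. (A ∪ B)' = A' ∩ B' = {5, 10, 14}


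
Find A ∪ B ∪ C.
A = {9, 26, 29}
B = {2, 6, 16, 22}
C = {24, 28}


A ∪ B = {2, 6, 9, 16, 22, 26, 29}
(A ∪ B) ∪ C = {2, 6, 9, 16, 22, 24, 26, 28, 29}

A ∪ B ∪ C = {2, 6, 9, 16, 22, 24, 26, 28, 29}


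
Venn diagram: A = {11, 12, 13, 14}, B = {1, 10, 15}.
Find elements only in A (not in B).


A = {11, 12, 13, 14}
B = {1, 10, 15}
Region: only in A (not in B)
Elements: {11, 12, 13, 14}

Elements only in A (not in B): {11, 12, 13, 14}


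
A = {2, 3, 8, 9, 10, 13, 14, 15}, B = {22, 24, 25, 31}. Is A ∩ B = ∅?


Disjoint means A ∩ B = ∅.
A ∩ B = ∅
A ∩ B = ∅, so A and B are disjoint.

Yes, A and B are disjoint


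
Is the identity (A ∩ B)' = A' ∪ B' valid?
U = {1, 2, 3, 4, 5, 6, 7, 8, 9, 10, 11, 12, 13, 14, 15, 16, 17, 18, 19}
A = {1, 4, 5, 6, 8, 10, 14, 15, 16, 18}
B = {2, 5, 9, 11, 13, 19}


LHS: A ∩ B = {5}
(A ∩ B)' = U \ (A ∩ B) = {1, 2, 3, 4, 6, 7, 8, 9, 10, 11, 12, 13, 14, 15, 16, 17, 18, 19}
A' = {2, 3, 7, 9, 11, 12, 13, 17, 19}, B' = {1, 3, 4, 6, 7, 8, 10, 12, 14, 15, 16, 17, 18}
Claimed RHS: A' ∪ B' = {1, 2, 3, 4, 6, 7, 8, 9, 10, 11, 12, 13, 14, 15, 16, 17, 18, 19}
Identity is VALID: LHS = RHS = {1, 2, 3, 4, 6, 7, 8, 9, 10, 11, 12, 13, 14, 15, 16, 17, 18, 19} ✓

Identity is valid. (A ∩ B)' = A' ∪ B' = {1, 2, 3, 4, 6, 7, 8, 9, 10, 11, 12, 13, 14, 15, 16, 17, 18, 19}


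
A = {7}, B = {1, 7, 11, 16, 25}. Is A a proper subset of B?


A ⊂ B requires: A ⊆ B AND A ≠ B.
A ⊆ B? Yes
A = B? No
A ⊂ B: Yes (A is a proper subset of B)

Yes, A ⊂ B


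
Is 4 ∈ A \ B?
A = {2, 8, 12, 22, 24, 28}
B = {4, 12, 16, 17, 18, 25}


A = {2, 8, 12, 22, 24, 28}, B = {4, 12, 16, 17, 18, 25}
A \ B = elements in A but not in B
A \ B = {2, 8, 22, 24, 28}
Checking if 4 ∈ A \ B
4 is not in A \ B → False

4 ∉ A \ B


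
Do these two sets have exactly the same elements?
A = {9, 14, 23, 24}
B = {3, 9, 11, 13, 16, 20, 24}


Two sets are equal iff they have exactly the same elements.
A = {9, 14, 23, 24}
B = {3, 9, 11, 13, 16, 20, 24}
Differences: {3, 11, 13, 14, 16, 20, 23}
A ≠ B

No, A ≠ B


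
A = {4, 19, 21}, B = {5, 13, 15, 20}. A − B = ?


A \ B = elements in A but not in B
A = {4, 19, 21}
B = {5, 13, 15, 20}
Remove from A any elements in B
A \ B = {4, 19, 21}

A \ B = {4, 19, 21}


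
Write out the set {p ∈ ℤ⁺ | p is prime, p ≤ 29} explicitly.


Checking each candidate:
Condition: primes ≤ 29
Result = {2, 3, 5, 7, 11, 13, 17, 19, 23, 29}

{2, 3, 5, 7, 11, 13, 17, 19, 23, 29}


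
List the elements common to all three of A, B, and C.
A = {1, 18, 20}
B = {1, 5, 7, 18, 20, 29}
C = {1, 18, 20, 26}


A ∩ B = {1, 18, 20}
(A ∩ B) ∩ C = {1, 18, 20}

A ∩ B ∩ C = {1, 18, 20}


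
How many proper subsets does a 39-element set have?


Total subsets = 2^n = 2^39 = 549755813888
Proper subsets exclude the set itself: 2^n - 1
= 549755813888 - 1
= 549755813887

Number of proper subsets = 549755813887


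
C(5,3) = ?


C(n,k) = n! / (k!(n-k)!)
C(5,3) = 5! / (3!2!)
= 10

C(5,3) = 10


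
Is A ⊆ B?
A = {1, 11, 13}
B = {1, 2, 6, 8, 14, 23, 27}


A ⊆ B means every element of A is in B.
Elements in A not in B: {11, 13}
So A ⊄ B.

No, A ⊄ B


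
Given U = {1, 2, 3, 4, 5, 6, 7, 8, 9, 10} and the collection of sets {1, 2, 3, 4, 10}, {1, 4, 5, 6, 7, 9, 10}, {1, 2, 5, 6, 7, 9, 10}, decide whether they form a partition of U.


A partition requires: (1) non-empty parts, (2) pairwise disjoint, (3) union = U
Parts: {1, 2, 3, 4, 10}, {1, 4, 5, 6, 7, 9, 10}, {1, 2, 5, 6, 7, 9, 10}
Union of parts: {1, 2, 3, 4, 5, 6, 7, 9, 10}
U = {1, 2, 3, 4, 5, 6, 7, 8, 9, 10}
All non-empty? True
Pairwise disjoint? False
Covers U? False

No, not a valid partition


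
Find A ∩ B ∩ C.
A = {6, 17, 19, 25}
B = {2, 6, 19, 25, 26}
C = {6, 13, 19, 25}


A ∩ B = {6, 19, 25}
(A ∩ B) ∩ C = {6, 19, 25}

A ∩ B ∩ C = {6, 19, 25}
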